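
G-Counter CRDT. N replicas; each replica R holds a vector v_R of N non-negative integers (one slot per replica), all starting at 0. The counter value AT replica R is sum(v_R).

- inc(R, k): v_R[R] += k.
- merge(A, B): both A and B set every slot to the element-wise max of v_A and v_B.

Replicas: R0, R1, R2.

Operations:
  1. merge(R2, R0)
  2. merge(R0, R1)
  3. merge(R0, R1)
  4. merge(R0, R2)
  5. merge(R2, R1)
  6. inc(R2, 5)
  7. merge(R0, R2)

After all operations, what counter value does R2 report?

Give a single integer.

Op 1: merge R2<->R0 -> R2=(0,0,0) R0=(0,0,0)
Op 2: merge R0<->R1 -> R0=(0,0,0) R1=(0,0,0)
Op 3: merge R0<->R1 -> R0=(0,0,0) R1=(0,0,0)
Op 4: merge R0<->R2 -> R0=(0,0,0) R2=(0,0,0)
Op 5: merge R2<->R1 -> R2=(0,0,0) R1=(0,0,0)
Op 6: inc R2 by 5 -> R2=(0,0,5) value=5
Op 7: merge R0<->R2 -> R0=(0,0,5) R2=(0,0,5)

Answer: 5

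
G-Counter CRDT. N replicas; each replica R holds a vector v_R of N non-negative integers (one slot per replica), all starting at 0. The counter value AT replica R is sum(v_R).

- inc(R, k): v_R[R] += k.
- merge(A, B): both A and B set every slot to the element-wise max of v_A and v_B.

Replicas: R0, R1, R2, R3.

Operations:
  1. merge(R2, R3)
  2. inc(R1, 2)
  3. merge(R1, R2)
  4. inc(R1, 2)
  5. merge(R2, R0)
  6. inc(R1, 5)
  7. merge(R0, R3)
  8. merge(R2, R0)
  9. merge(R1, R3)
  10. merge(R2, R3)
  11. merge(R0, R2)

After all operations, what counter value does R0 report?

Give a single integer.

Answer: 9

Derivation:
Op 1: merge R2<->R3 -> R2=(0,0,0,0) R3=(0,0,0,0)
Op 2: inc R1 by 2 -> R1=(0,2,0,0) value=2
Op 3: merge R1<->R2 -> R1=(0,2,0,0) R2=(0,2,0,0)
Op 4: inc R1 by 2 -> R1=(0,4,0,0) value=4
Op 5: merge R2<->R0 -> R2=(0,2,0,0) R0=(0,2,0,0)
Op 6: inc R1 by 5 -> R1=(0,9,0,0) value=9
Op 7: merge R0<->R3 -> R0=(0,2,0,0) R3=(0,2,0,0)
Op 8: merge R2<->R0 -> R2=(0,2,0,0) R0=(0,2,0,0)
Op 9: merge R1<->R3 -> R1=(0,9,0,0) R3=(0,9,0,0)
Op 10: merge R2<->R3 -> R2=(0,9,0,0) R3=(0,9,0,0)
Op 11: merge R0<->R2 -> R0=(0,9,0,0) R2=(0,9,0,0)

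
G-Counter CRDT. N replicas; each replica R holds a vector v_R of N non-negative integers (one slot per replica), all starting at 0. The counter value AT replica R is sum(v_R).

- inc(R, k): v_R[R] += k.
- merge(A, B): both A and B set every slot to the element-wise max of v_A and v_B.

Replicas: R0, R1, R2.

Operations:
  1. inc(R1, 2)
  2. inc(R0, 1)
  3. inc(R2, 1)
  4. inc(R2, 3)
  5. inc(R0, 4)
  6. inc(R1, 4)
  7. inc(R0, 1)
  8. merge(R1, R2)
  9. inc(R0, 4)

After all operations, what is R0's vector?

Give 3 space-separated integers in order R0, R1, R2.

Op 1: inc R1 by 2 -> R1=(0,2,0) value=2
Op 2: inc R0 by 1 -> R0=(1,0,0) value=1
Op 3: inc R2 by 1 -> R2=(0,0,1) value=1
Op 4: inc R2 by 3 -> R2=(0,0,4) value=4
Op 5: inc R0 by 4 -> R0=(5,0,0) value=5
Op 6: inc R1 by 4 -> R1=(0,6,0) value=6
Op 7: inc R0 by 1 -> R0=(6,0,0) value=6
Op 8: merge R1<->R2 -> R1=(0,6,4) R2=(0,6,4)
Op 9: inc R0 by 4 -> R0=(10,0,0) value=10

Answer: 10 0 0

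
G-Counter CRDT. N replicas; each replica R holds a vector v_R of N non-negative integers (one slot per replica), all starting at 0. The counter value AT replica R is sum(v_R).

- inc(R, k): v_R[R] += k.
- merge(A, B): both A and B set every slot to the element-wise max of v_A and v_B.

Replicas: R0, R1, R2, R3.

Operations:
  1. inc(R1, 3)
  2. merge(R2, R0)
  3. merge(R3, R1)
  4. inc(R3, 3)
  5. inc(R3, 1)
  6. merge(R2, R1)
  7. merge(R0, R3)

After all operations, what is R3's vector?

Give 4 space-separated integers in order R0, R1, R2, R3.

Answer: 0 3 0 4

Derivation:
Op 1: inc R1 by 3 -> R1=(0,3,0,0) value=3
Op 2: merge R2<->R0 -> R2=(0,0,0,0) R0=(0,0,0,0)
Op 3: merge R3<->R1 -> R3=(0,3,0,0) R1=(0,3,0,0)
Op 4: inc R3 by 3 -> R3=(0,3,0,3) value=6
Op 5: inc R3 by 1 -> R3=(0,3,0,4) value=7
Op 6: merge R2<->R1 -> R2=(0,3,0,0) R1=(0,3,0,0)
Op 7: merge R0<->R3 -> R0=(0,3,0,4) R3=(0,3,0,4)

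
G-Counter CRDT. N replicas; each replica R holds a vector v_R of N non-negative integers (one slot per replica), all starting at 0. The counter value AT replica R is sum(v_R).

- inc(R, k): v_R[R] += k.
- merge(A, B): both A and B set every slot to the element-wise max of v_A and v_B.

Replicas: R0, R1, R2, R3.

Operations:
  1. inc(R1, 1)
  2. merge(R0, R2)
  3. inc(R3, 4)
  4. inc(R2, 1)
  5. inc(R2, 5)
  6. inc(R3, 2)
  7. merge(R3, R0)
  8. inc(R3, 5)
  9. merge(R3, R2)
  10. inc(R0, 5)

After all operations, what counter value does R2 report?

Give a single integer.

Answer: 17

Derivation:
Op 1: inc R1 by 1 -> R1=(0,1,0,0) value=1
Op 2: merge R0<->R2 -> R0=(0,0,0,0) R2=(0,0,0,0)
Op 3: inc R3 by 4 -> R3=(0,0,0,4) value=4
Op 4: inc R2 by 1 -> R2=(0,0,1,0) value=1
Op 5: inc R2 by 5 -> R2=(0,0,6,0) value=6
Op 6: inc R3 by 2 -> R3=(0,0,0,6) value=6
Op 7: merge R3<->R0 -> R3=(0,0,0,6) R0=(0,0,0,6)
Op 8: inc R3 by 5 -> R3=(0,0,0,11) value=11
Op 9: merge R3<->R2 -> R3=(0,0,6,11) R2=(0,0,6,11)
Op 10: inc R0 by 5 -> R0=(5,0,0,6) value=11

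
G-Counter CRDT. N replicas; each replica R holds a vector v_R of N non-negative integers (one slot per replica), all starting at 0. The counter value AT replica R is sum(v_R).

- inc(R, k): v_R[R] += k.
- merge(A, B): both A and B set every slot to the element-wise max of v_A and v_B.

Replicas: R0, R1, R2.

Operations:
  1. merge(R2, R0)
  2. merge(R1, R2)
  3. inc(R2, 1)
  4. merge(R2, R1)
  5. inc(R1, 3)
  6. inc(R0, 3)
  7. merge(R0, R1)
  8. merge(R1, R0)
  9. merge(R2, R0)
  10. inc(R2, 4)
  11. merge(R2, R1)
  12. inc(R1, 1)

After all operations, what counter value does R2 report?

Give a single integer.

Answer: 11

Derivation:
Op 1: merge R2<->R0 -> R2=(0,0,0) R0=(0,0,0)
Op 2: merge R1<->R2 -> R1=(0,0,0) R2=(0,0,0)
Op 3: inc R2 by 1 -> R2=(0,0,1) value=1
Op 4: merge R2<->R1 -> R2=(0,0,1) R1=(0,0,1)
Op 5: inc R1 by 3 -> R1=(0,3,1) value=4
Op 6: inc R0 by 3 -> R0=(3,0,0) value=3
Op 7: merge R0<->R1 -> R0=(3,3,1) R1=(3,3,1)
Op 8: merge R1<->R0 -> R1=(3,3,1) R0=(3,3,1)
Op 9: merge R2<->R0 -> R2=(3,3,1) R0=(3,3,1)
Op 10: inc R2 by 4 -> R2=(3,3,5) value=11
Op 11: merge R2<->R1 -> R2=(3,3,5) R1=(3,3,5)
Op 12: inc R1 by 1 -> R1=(3,4,5) value=12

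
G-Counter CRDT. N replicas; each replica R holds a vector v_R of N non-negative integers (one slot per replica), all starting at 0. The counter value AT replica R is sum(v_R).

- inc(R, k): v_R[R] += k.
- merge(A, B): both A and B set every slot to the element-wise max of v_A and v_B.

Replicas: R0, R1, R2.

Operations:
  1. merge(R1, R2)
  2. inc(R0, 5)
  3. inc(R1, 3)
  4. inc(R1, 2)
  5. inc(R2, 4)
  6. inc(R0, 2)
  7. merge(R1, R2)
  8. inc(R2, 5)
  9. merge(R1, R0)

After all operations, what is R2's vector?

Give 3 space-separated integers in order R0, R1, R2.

Op 1: merge R1<->R2 -> R1=(0,0,0) R2=(0,0,0)
Op 2: inc R0 by 5 -> R0=(5,0,0) value=5
Op 3: inc R1 by 3 -> R1=(0,3,0) value=3
Op 4: inc R1 by 2 -> R1=(0,5,0) value=5
Op 5: inc R2 by 4 -> R2=(0,0,4) value=4
Op 6: inc R0 by 2 -> R0=(7,0,0) value=7
Op 7: merge R1<->R2 -> R1=(0,5,4) R2=(0,5,4)
Op 8: inc R2 by 5 -> R2=(0,5,9) value=14
Op 9: merge R1<->R0 -> R1=(7,5,4) R0=(7,5,4)

Answer: 0 5 9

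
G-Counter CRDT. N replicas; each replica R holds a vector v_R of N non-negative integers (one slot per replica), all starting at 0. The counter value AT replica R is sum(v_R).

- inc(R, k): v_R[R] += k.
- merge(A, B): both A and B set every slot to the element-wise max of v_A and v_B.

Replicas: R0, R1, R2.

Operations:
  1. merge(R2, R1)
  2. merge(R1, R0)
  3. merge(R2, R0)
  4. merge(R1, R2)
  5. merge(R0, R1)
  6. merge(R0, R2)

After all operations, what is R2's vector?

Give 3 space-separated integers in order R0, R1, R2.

Answer: 0 0 0

Derivation:
Op 1: merge R2<->R1 -> R2=(0,0,0) R1=(0,0,0)
Op 2: merge R1<->R0 -> R1=(0,0,0) R0=(0,0,0)
Op 3: merge R2<->R0 -> R2=(0,0,0) R0=(0,0,0)
Op 4: merge R1<->R2 -> R1=(0,0,0) R2=(0,0,0)
Op 5: merge R0<->R1 -> R0=(0,0,0) R1=(0,0,0)
Op 6: merge R0<->R2 -> R0=(0,0,0) R2=(0,0,0)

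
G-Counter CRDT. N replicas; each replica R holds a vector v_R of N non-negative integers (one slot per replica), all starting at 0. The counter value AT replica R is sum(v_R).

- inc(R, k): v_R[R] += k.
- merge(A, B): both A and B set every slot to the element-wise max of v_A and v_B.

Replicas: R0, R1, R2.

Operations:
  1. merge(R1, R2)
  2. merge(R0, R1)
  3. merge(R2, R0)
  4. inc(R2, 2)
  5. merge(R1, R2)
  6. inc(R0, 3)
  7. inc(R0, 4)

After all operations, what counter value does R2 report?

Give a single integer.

Op 1: merge R1<->R2 -> R1=(0,0,0) R2=(0,0,0)
Op 2: merge R0<->R1 -> R0=(0,0,0) R1=(0,0,0)
Op 3: merge R2<->R0 -> R2=(0,0,0) R0=(0,0,0)
Op 4: inc R2 by 2 -> R2=(0,0,2) value=2
Op 5: merge R1<->R2 -> R1=(0,0,2) R2=(0,0,2)
Op 6: inc R0 by 3 -> R0=(3,0,0) value=3
Op 7: inc R0 by 4 -> R0=(7,0,0) value=7

Answer: 2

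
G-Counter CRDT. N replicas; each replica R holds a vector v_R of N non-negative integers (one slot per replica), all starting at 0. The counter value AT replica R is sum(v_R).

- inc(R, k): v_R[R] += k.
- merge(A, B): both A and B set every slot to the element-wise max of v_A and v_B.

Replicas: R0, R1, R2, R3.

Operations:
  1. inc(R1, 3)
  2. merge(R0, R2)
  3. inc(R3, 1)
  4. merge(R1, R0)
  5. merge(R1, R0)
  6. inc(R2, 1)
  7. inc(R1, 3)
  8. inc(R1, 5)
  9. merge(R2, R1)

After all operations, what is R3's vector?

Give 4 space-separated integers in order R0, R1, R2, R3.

Answer: 0 0 0 1

Derivation:
Op 1: inc R1 by 3 -> R1=(0,3,0,0) value=3
Op 2: merge R0<->R2 -> R0=(0,0,0,0) R2=(0,0,0,0)
Op 3: inc R3 by 1 -> R3=(0,0,0,1) value=1
Op 4: merge R1<->R0 -> R1=(0,3,0,0) R0=(0,3,0,0)
Op 5: merge R1<->R0 -> R1=(0,3,0,0) R0=(0,3,0,0)
Op 6: inc R2 by 1 -> R2=(0,0,1,0) value=1
Op 7: inc R1 by 3 -> R1=(0,6,0,0) value=6
Op 8: inc R1 by 5 -> R1=(0,11,0,0) value=11
Op 9: merge R2<->R1 -> R2=(0,11,1,0) R1=(0,11,1,0)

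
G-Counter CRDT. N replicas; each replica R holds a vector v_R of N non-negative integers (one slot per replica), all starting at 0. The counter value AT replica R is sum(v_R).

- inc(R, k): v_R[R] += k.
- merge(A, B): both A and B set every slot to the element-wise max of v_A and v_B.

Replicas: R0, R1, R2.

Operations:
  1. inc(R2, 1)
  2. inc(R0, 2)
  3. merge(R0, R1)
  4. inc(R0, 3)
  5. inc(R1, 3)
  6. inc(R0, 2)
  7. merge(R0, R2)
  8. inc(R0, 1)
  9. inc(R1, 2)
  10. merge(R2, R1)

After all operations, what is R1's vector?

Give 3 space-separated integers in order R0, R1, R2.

Op 1: inc R2 by 1 -> R2=(0,0,1) value=1
Op 2: inc R0 by 2 -> R0=(2,0,0) value=2
Op 3: merge R0<->R1 -> R0=(2,0,0) R1=(2,0,0)
Op 4: inc R0 by 3 -> R0=(5,0,0) value=5
Op 5: inc R1 by 3 -> R1=(2,3,0) value=5
Op 6: inc R0 by 2 -> R0=(7,0,0) value=7
Op 7: merge R0<->R2 -> R0=(7,0,1) R2=(7,0,1)
Op 8: inc R0 by 1 -> R0=(8,0,1) value=9
Op 9: inc R1 by 2 -> R1=(2,5,0) value=7
Op 10: merge R2<->R1 -> R2=(7,5,1) R1=(7,5,1)

Answer: 7 5 1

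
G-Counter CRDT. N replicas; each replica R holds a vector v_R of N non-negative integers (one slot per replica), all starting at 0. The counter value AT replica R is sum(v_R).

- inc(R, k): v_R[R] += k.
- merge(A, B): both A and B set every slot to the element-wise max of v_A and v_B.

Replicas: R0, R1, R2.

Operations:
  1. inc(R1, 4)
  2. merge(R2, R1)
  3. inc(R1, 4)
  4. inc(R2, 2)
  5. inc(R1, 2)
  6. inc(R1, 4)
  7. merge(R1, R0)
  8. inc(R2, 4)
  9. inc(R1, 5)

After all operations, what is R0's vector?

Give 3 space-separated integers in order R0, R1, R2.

Op 1: inc R1 by 4 -> R1=(0,4,0) value=4
Op 2: merge R2<->R1 -> R2=(0,4,0) R1=(0,4,0)
Op 3: inc R1 by 4 -> R1=(0,8,0) value=8
Op 4: inc R2 by 2 -> R2=(0,4,2) value=6
Op 5: inc R1 by 2 -> R1=(0,10,0) value=10
Op 6: inc R1 by 4 -> R1=(0,14,0) value=14
Op 7: merge R1<->R0 -> R1=(0,14,0) R0=(0,14,0)
Op 8: inc R2 by 4 -> R2=(0,4,6) value=10
Op 9: inc R1 by 5 -> R1=(0,19,0) value=19

Answer: 0 14 0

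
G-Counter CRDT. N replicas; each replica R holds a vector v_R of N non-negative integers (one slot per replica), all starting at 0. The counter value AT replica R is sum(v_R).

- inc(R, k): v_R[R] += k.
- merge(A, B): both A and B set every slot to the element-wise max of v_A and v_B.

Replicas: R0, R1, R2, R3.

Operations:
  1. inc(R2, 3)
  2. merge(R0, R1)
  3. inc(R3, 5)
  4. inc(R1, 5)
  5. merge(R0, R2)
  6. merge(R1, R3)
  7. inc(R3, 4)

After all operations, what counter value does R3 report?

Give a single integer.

Op 1: inc R2 by 3 -> R2=(0,0,3,0) value=3
Op 2: merge R0<->R1 -> R0=(0,0,0,0) R1=(0,0,0,0)
Op 3: inc R3 by 5 -> R3=(0,0,0,5) value=5
Op 4: inc R1 by 5 -> R1=(0,5,0,0) value=5
Op 5: merge R0<->R2 -> R0=(0,0,3,0) R2=(0,0,3,0)
Op 6: merge R1<->R3 -> R1=(0,5,0,5) R3=(0,5,0,5)
Op 7: inc R3 by 4 -> R3=(0,5,0,9) value=14

Answer: 14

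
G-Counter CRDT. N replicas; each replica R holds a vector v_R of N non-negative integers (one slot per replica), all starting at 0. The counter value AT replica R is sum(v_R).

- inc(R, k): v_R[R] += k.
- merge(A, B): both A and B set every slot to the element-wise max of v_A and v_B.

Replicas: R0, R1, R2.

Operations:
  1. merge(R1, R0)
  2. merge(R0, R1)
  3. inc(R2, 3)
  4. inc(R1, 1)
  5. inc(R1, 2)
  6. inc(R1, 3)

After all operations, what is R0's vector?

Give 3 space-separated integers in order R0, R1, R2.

Op 1: merge R1<->R0 -> R1=(0,0,0) R0=(0,0,0)
Op 2: merge R0<->R1 -> R0=(0,0,0) R1=(0,0,0)
Op 3: inc R2 by 3 -> R2=(0,0,3) value=3
Op 4: inc R1 by 1 -> R1=(0,1,0) value=1
Op 5: inc R1 by 2 -> R1=(0,3,0) value=3
Op 6: inc R1 by 3 -> R1=(0,6,0) value=6

Answer: 0 0 0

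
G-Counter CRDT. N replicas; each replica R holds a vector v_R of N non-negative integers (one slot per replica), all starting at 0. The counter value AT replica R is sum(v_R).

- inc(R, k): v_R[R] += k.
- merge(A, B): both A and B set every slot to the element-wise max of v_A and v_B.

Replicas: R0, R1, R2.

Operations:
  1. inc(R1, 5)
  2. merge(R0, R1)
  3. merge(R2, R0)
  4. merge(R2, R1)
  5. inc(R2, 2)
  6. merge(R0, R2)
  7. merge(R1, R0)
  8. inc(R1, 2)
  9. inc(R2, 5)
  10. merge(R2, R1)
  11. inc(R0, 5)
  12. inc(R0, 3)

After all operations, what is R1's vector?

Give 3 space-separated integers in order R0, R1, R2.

Answer: 0 7 7

Derivation:
Op 1: inc R1 by 5 -> R1=(0,5,0) value=5
Op 2: merge R0<->R1 -> R0=(0,5,0) R1=(0,5,0)
Op 3: merge R2<->R0 -> R2=(0,5,0) R0=(0,5,0)
Op 4: merge R2<->R1 -> R2=(0,5,0) R1=(0,5,0)
Op 5: inc R2 by 2 -> R2=(0,5,2) value=7
Op 6: merge R0<->R2 -> R0=(0,5,2) R2=(0,5,2)
Op 7: merge R1<->R0 -> R1=(0,5,2) R0=(0,5,2)
Op 8: inc R1 by 2 -> R1=(0,7,2) value=9
Op 9: inc R2 by 5 -> R2=(0,5,7) value=12
Op 10: merge R2<->R1 -> R2=(0,7,7) R1=(0,7,7)
Op 11: inc R0 by 5 -> R0=(5,5,2) value=12
Op 12: inc R0 by 3 -> R0=(8,5,2) value=15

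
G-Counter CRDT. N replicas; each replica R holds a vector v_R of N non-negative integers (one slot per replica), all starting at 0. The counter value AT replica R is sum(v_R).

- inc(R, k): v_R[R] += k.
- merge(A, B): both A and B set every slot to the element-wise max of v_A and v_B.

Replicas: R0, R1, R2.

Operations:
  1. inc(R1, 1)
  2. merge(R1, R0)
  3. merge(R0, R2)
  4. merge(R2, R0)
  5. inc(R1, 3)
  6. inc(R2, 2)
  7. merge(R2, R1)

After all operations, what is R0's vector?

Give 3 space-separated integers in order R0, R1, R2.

Op 1: inc R1 by 1 -> R1=(0,1,0) value=1
Op 2: merge R1<->R0 -> R1=(0,1,0) R0=(0,1,0)
Op 3: merge R0<->R2 -> R0=(0,1,0) R2=(0,1,0)
Op 4: merge R2<->R0 -> R2=(0,1,0) R0=(0,1,0)
Op 5: inc R1 by 3 -> R1=(0,4,0) value=4
Op 6: inc R2 by 2 -> R2=(0,1,2) value=3
Op 7: merge R2<->R1 -> R2=(0,4,2) R1=(0,4,2)

Answer: 0 1 0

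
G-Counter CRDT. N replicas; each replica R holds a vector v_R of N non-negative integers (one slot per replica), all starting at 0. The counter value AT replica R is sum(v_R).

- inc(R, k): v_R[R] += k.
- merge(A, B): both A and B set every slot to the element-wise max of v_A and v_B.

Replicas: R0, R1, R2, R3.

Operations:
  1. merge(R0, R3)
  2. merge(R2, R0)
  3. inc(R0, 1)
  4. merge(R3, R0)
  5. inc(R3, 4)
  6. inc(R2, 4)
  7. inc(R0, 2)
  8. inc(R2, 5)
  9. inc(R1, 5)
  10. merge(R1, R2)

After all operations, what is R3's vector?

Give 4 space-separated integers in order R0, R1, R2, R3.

Answer: 1 0 0 4

Derivation:
Op 1: merge R0<->R3 -> R0=(0,0,0,0) R3=(0,0,0,0)
Op 2: merge R2<->R0 -> R2=(0,0,0,0) R0=(0,0,0,0)
Op 3: inc R0 by 1 -> R0=(1,0,0,0) value=1
Op 4: merge R3<->R0 -> R3=(1,0,0,0) R0=(1,0,0,0)
Op 5: inc R3 by 4 -> R3=(1,0,0,4) value=5
Op 6: inc R2 by 4 -> R2=(0,0,4,0) value=4
Op 7: inc R0 by 2 -> R0=(3,0,0,0) value=3
Op 8: inc R2 by 5 -> R2=(0,0,9,0) value=9
Op 9: inc R1 by 5 -> R1=(0,5,0,0) value=5
Op 10: merge R1<->R2 -> R1=(0,5,9,0) R2=(0,5,9,0)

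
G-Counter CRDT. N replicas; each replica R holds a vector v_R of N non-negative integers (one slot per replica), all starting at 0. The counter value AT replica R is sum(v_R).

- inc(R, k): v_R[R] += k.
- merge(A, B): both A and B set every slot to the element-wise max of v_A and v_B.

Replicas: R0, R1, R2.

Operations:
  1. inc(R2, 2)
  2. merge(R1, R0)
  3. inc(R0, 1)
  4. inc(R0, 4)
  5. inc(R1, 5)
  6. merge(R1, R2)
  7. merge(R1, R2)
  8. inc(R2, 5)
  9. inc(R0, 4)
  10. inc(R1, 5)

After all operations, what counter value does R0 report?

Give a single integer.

Answer: 9

Derivation:
Op 1: inc R2 by 2 -> R2=(0,0,2) value=2
Op 2: merge R1<->R0 -> R1=(0,0,0) R0=(0,0,0)
Op 3: inc R0 by 1 -> R0=(1,0,0) value=1
Op 4: inc R0 by 4 -> R0=(5,0,0) value=5
Op 5: inc R1 by 5 -> R1=(0,5,0) value=5
Op 6: merge R1<->R2 -> R1=(0,5,2) R2=(0,5,2)
Op 7: merge R1<->R2 -> R1=(0,5,2) R2=(0,5,2)
Op 8: inc R2 by 5 -> R2=(0,5,7) value=12
Op 9: inc R0 by 4 -> R0=(9,0,0) value=9
Op 10: inc R1 by 5 -> R1=(0,10,2) value=12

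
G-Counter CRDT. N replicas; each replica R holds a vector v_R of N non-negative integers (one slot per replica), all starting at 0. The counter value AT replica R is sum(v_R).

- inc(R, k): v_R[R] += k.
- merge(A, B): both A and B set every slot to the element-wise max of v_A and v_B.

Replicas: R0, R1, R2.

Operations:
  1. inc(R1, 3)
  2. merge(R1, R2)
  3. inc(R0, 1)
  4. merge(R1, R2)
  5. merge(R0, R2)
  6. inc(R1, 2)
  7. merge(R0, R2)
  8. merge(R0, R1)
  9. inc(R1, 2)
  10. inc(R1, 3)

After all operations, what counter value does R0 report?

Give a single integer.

Op 1: inc R1 by 3 -> R1=(0,3,0) value=3
Op 2: merge R1<->R2 -> R1=(0,3,0) R2=(0,3,0)
Op 3: inc R0 by 1 -> R0=(1,0,0) value=1
Op 4: merge R1<->R2 -> R1=(0,3,0) R2=(0,3,0)
Op 5: merge R0<->R2 -> R0=(1,3,0) R2=(1,3,0)
Op 6: inc R1 by 2 -> R1=(0,5,0) value=5
Op 7: merge R0<->R2 -> R0=(1,3,0) R2=(1,3,0)
Op 8: merge R0<->R1 -> R0=(1,5,0) R1=(1,5,0)
Op 9: inc R1 by 2 -> R1=(1,7,0) value=8
Op 10: inc R1 by 3 -> R1=(1,10,0) value=11

Answer: 6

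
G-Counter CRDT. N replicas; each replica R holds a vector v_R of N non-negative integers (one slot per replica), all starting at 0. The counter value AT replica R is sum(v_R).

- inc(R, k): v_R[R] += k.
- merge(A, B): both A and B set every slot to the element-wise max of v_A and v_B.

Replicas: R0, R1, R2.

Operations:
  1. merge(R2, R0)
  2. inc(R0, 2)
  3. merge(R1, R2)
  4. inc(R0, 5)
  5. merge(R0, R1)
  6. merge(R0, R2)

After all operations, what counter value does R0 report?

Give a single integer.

Answer: 7

Derivation:
Op 1: merge R2<->R0 -> R2=(0,0,0) R0=(0,0,0)
Op 2: inc R0 by 2 -> R0=(2,0,0) value=2
Op 3: merge R1<->R2 -> R1=(0,0,0) R2=(0,0,0)
Op 4: inc R0 by 5 -> R0=(7,0,0) value=7
Op 5: merge R0<->R1 -> R0=(7,0,0) R1=(7,0,0)
Op 6: merge R0<->R2 -> R0=(7,0,0) R2=(7,0,0)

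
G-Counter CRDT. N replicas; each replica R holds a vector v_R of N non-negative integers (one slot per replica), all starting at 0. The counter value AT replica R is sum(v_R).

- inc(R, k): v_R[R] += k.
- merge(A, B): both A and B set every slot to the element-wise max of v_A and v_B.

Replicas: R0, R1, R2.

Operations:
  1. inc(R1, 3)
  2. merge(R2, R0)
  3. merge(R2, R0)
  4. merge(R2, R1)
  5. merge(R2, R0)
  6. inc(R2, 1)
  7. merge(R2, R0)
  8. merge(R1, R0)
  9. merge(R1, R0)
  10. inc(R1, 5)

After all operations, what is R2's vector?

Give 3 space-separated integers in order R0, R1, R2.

Answer: 0 3 1

Derivation:
Op 1: inc R1 by 3 -> R1=(0,3,0) value=3
Op 2: merge R2<->R0 -> R2=(0,0,0) R0=(0,0,0)
Op 3: merge R2<->R0 -> R2=(0,0,0) R0=(0,0,0)
Op 4: merge R2<->R1 -> R2=(0,3,0) R1=(0,3,0)
Op 5: merge R2<->R0 -> R2=(0,3,0) R0=(0,3,0)
Op 6: inc R2 by 1 -> R2=(0,3,1) value=4
Op 7: merge R2<->R0 -> R2=(0,3,1) R0=(0,3,1)
Op 8: merge R1<->R0 -> R1=(0,3,1) R0=(0,3,1)
Op 9: merge R1<->R0 -> R1=(0,3,1) R0=(0,3,1)
Op 10: inc R1 by 5 -> R1=(0,8,1) value=9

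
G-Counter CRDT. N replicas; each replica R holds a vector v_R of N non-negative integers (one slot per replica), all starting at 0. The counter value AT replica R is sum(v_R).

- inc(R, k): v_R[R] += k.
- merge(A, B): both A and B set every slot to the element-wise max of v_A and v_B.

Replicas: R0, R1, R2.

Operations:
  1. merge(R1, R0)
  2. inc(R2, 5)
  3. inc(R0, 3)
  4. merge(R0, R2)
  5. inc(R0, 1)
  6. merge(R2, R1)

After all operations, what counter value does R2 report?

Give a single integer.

Op 1: merge R1<->R0 -> R1=(0,0,0) R0=(0,0,0)
Op 2: inc R2 by 5 -> R2=(0,0,5) value=5
Op 3: inc R0 by 3 -> R0=(3,0,0) value=3
Op 4: merge R0<->R2 -> R0=(3,0,5) R2=(3,0,5)
Op 5: inc R0 by 1 -> R0=(4,0,5) value=9
Op 6: merge R2<->R1 -> R2=(3,0,5) R1=(3,0,5)

Answer: 8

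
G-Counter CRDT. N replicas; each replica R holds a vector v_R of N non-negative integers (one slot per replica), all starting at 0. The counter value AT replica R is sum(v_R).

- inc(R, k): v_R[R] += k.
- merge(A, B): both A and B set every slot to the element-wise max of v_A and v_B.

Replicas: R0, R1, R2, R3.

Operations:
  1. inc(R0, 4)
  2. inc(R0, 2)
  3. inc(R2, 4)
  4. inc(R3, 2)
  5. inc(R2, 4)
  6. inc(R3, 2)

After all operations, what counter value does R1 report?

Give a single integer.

Answer: 0

Derivation:
Op 1: inc R0 by 4 -> R0=(4,0,0,0) value=4
Op 2: inc R0 by 2 -> R0=(6,0,0,0) value=6
Op 3: inc R2 by 4 -> R2=(0,0,4,0) value=4
Op 4: inc R3 by 2 -> R3=(0,0,0,2) value=2
Op 5: inc R2 by 4 -> R2=(0,0,8,0) value=8
Op 6: inc R3 by 2 -> R3=(0,0,0,4) value=4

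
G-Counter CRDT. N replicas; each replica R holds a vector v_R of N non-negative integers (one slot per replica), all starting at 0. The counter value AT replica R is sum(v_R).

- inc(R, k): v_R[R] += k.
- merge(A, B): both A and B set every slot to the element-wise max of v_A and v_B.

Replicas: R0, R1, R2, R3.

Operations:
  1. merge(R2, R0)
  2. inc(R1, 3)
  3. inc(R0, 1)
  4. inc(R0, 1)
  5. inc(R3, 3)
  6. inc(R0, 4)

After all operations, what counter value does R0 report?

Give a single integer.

Answer: 6

Derivation:
Op 1: merge R2<->R0 -> R2=(0,0,0,0) R0=(0,0,0,0)
Op 2: inc R1 by 3 -> R1=(0,3,0,0) value=3
Op 3: inc R0 by 1 -> R0=(1,0,0,0) value=1
Op 4: inc R0 by 1 -> R0=(2,0,0,0) value=2
Op 5: inc R3 by 3 -> R3=(0,0,0,3) value=3
Op 6: inc R0 by 4 -> R0=(6,0,0,0) value=6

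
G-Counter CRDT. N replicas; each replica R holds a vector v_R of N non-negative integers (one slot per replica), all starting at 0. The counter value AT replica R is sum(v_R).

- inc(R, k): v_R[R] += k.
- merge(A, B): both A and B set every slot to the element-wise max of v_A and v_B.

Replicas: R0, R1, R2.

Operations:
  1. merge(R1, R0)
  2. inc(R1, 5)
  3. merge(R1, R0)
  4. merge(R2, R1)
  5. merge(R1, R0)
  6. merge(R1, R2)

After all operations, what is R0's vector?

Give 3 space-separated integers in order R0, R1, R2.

Answer: 0 5 0

Derivation:
Op 1: merge R1<->R0 -> R1=(0,0,0) R0=(0,0,0)
Op 2: inc R1 by 5 -> R1=(0,5,0) value=5
Op 3: merge R1<->R0 -> R1=(0,5,0) R0=(0,5,0)
Op 4: merge R2<->R1 -> R2=(0,5,0) R1=(0,5,0)
Op 5: merge R1<->R0 -> R1=(0,5,0) R0=(0,5,0)
Op 6: merge R1<->R2 -> R1=(0,5,0) R2=(0,5,0)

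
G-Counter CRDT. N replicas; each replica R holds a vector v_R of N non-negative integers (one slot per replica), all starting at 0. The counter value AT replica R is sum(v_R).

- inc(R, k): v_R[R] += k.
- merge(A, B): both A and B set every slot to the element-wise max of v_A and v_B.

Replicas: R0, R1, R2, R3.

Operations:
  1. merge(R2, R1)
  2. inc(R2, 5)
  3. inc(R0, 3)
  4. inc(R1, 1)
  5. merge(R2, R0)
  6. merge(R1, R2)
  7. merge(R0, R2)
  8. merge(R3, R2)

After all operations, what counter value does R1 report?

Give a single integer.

Op 1: merge R2<->R1 -> R2=(0,0,0,0) R1=(0,0,0,0)
Op 2: inc R2 by 5 -> R2=(0,0,5,0) value=5
Op 3: inc R0 by 3 -> R0=(3,0,0,0) value=3
Op 4: inc R1 by 1 -> R1=(0,1,0,0) value=1
Op 5: merge R2<->R0 -> R2=(3,0,5,0) R0=(3,0,5,0)
Op 6: merge R1<->R2 -> R1=(3,1,5,0) R2=(3,1,5,0)
Op 7: merge R0<->R2 -> R0=(3,1,5,0) R2=(3,1,5,0)
Op 8: merge R3<->R2 -> R3=(3,1,5,0) R2=(3,1,5,0)

Answer: 9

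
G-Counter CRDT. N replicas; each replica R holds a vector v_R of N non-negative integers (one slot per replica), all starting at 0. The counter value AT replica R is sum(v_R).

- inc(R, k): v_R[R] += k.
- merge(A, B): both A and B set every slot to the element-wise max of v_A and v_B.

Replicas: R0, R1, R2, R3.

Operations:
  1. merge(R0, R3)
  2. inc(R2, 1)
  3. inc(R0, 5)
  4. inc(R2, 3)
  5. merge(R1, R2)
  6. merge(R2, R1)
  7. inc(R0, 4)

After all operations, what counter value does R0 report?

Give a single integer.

Answer: 9

Derivation:
Op 1: merge R0<->R3 -> R0=(0,0,0,0) R3=(0,0,0,0)
Op 2: inc R2 by 1 -> R2=(0,0,1,0) value=1
Op 3: inc R0 by 5 -> R0=(5,0,0,0) value=5
Op 4: inc R2 by 3 -> R2=(0,0,4,0) value=4
Op 5: merge R1<->R2 -> R1=(0,0,4,0) R2=(0,0,4,0)
Op 6: merge R2<->R1 -> R2=(0,0,4,0) R1=(0,0,4,0)
Op 7: inc R0 by 4 -> R0=(9,0,0,0) value=9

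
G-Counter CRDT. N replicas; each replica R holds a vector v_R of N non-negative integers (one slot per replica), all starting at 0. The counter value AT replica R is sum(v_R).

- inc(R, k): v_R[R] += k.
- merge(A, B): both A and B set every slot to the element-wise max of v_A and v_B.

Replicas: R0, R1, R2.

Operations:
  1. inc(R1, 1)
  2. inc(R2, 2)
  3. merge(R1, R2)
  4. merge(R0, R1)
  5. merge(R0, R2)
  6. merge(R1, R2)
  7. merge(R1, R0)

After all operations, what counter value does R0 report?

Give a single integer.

Op 1: inc R1 by 1 -> R1=(0,1,0) value=1
Op 2: inc R2 by 2 -> R2=(0,0,2) value=2
Op 3: merge R1<->R2 -> R1=(0,1,2) R2=(0,1,2)
Op 4: merge R0<->R1 -> R0=(0,1,2) R1=(0,1,2)
Op 5: merge R0<->R2 -> R0=(0,1,2) R2=(0,1,2)
Op 6: merge R1<->R2 -> R1=(0,1,2) R2=(0,1,2)
Op 7: merge R1<->R0 -> R1=(0,1,2) R0=(0,1,2)

Answer: 3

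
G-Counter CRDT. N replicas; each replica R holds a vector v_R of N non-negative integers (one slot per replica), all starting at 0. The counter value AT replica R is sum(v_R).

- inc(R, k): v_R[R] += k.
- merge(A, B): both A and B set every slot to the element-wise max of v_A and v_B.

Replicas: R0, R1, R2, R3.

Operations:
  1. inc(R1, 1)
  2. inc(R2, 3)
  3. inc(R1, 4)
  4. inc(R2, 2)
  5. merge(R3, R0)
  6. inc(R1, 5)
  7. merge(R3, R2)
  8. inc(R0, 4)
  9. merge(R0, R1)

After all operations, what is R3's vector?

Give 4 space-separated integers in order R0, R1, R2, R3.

Answer: 0 0 5 0

Derivation:
Op 1: inc R1 by 1 -> R1=(0,1,0,0) value=1
Op 2: inc R2 by 3 -> R2=(0,0,3,0) value=3
Op 3: inc R1 by 4 -> R1=(0,5,0,0) value=5
Op 4: inc R2 by 2 -> R2=(0,0,5,0) value=5
Op 5: merge R3<->R0 -> R3=(0,0,0,0) R0=(0,0,0,0)
Op 6: inc R1 by 5 -> R1=(0,10,0,0) value=10
Op 7: merge R3<->R2 -> R3=(0,0,5,0) R2=(0,0,5,0)
Op 8: inc R0 by 4 -> R0=(4,0,0,0) value=4
Op 9: merge R0<->R1 -> R0=(4,10,0,0) R1=(4,10,0,0)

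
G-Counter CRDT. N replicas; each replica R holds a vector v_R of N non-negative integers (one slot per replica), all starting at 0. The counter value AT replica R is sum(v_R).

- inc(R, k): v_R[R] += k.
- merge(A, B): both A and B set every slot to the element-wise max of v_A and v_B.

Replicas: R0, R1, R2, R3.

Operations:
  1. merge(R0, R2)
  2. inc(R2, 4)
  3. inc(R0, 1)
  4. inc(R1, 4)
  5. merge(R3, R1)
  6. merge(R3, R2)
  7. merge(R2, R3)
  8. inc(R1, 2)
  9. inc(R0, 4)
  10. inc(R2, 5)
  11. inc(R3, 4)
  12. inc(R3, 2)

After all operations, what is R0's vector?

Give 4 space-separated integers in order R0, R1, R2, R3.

Op 1: merge R0<->R2 -> R0=(0,0,0,0) R2=(0,0,0,0)
Op 2: inc R2 by 4 -> R2=(0,0,4,0) value=4
Op 3: inc R0 by 1 -> R0=(1,0,0,0) value=1
Op 4: inc R1 by 4 -> R1=(0,4,0,0) value=4
Op 5: merge R3<->R1 -> R3=(0,4,0,0) R1=(0,4,0,0)
Op 6: merge R3<->R2 -> R3=(0,4,4,0) R2=(0,4,4,0)
Op 7: merge R2<->R3 -> R2=(0,4,4,0) R3=(0,4,4,0)
Op 8: inc R1 by 2 -> R1=(0,6,0,0) value=6
Op 9: inc R0 by 4 -> R0=(5,0,0,0) value=5
Op 10: inc R2 by 5 -> R2=(0,4,9,0) value=13
Op 11: inc R3 by 4 -> R3=(0,4,4,4) value=12
Op 12: inc R3 by 2 -> R3=(0,4,4,6) value=14

Answer: 5 0 0 0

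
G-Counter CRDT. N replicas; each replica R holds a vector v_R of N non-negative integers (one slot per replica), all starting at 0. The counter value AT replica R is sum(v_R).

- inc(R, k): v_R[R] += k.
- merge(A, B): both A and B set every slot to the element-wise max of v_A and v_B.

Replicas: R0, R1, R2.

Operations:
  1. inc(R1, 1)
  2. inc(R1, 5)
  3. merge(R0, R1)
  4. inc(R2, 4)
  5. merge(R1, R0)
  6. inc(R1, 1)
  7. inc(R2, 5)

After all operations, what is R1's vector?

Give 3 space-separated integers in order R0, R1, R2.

Answer: 0 7 0

Derivation:
Op 1: inc R1 by 1 -> R1=(0,1,0) value=1
Op 2: inc R1 by 5 -> R1=(0,6,0) value=6
Op 3: merge R0<->R1 -> R0=(0,6,0) R1=(0,6,0)
Op 4: inc R2 by 4 -> R2=(0,0,4) value=4
Op 5: merge R1<->R0 -> R1=(0,6,0) R0=(0,6,0)
Op 6: inc R1 by 1 -> R1=(0,7,0) value=7
Op 7: inc R2 by 5 -> R2=(0,0,9) value=9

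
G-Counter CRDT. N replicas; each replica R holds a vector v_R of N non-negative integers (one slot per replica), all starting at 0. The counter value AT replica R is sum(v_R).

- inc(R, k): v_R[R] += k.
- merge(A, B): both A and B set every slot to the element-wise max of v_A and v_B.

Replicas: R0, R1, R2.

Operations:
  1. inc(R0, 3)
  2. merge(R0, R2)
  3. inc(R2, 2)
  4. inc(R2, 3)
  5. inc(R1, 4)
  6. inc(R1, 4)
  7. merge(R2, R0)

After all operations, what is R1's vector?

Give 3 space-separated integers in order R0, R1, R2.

Answer: 0 8 0

Derivation:
Op 1: inc R0 by 3 -> R0=(3,0,0) value=3
Op 2: merge R0<->R2 -> R0=(3,0,0) R2=(3,0,0)
Op 3: inc R2 by 2 -> R2=(3,0,2) value=5
Op 4: inc R2 by 3 -> R2=(3,0,5) value=8
Op 5: inc R1 by 4 -> R1=(0,4,0) value=4
Op 6: inc R1 by 4 -> R1=(0,8,0) value=8
Op 7: merge R2<->R0 -> R2=(3,0,5) R0=(3,0,5)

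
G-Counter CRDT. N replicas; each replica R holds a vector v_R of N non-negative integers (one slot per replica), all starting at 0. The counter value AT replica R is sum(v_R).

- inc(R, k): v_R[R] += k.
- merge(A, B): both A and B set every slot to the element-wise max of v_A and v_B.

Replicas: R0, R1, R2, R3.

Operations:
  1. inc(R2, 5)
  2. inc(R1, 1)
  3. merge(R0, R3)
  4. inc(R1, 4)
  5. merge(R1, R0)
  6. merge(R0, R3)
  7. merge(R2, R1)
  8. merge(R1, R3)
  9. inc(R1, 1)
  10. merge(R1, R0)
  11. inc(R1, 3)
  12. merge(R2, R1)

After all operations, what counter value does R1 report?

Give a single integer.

Answer: 14

Derivation:
Op 1: inc R2 by 5 -> R2=(0,0,5,0) value=5
Op 2: inc R1 by 1 -> R1=(0,1,0,0) value=1
Op 3: merge R0<->R3 -> R0=(0,0,0,0) R3=(0,0,0,0)
Op 4: inc R1 by 4 -> R1=(0,5,0,0) value=5
Op 5: merge R1<->R0 -> R1=(0,5,0,0) R0=(0,5,0,0)
Op 6: merge R0<->R3 -> R0=(0,5,0,0) R3=(0,5,0,0)
Op 7: merge R2<->R1 -> R2=(0,5,5,0) R1=(0,5,5,0)
Op 8: merge R1<->R3 -> R1=(0,5,5,0) R3=(0,5,5,0)
Op 9: inc R1 by 1 -> R1=(0,6,5,0) value=11
Op 10: merge R1<->R0 -> R1=(0,6,5,0) R0=(0,6,5,0)
Op 11: inc R1 by 3 -> R1=(0,9,5,0) value=14
Op 12: merge R2<->R1 -> R2=(0,9,5,0) R1=(0,9,5,0)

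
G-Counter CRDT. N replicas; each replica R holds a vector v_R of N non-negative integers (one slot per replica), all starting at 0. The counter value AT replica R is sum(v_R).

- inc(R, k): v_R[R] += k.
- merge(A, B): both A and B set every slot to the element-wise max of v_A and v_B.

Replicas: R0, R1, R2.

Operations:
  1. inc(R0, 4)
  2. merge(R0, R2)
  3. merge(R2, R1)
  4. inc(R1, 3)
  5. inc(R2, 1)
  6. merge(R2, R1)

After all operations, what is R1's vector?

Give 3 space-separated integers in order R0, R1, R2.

Answer: 4 3 1

Derivation:
Op 1: inc R0 by 4 -> R0=(4,0,0) value=4
Op 2: merge R0<->R2 -> R0=(4,0,0) R2=(4,0,0)
Op 3: merge R2<->R1 -> R2=(4,0,0) R1=(4,0,0)
Op 4: inc R1 by 3 -> R1=(4,3,0) value=7
Op 5: inc R2 by 1 -> R2=(4,0,1) value=5
Op 6: merge R2<->R1 -> R2=(4,3,1) R1=(4,3,1)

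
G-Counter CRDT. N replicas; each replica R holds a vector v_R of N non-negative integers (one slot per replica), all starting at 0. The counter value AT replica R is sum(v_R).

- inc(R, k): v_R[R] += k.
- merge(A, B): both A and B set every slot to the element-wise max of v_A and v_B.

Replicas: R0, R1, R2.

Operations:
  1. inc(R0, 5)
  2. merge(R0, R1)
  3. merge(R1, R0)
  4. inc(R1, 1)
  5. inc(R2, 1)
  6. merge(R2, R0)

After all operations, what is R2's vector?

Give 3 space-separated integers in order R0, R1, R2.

Answer: 5 0 1

Derivation:
Op 1: inc R0 by 5 -> R0=(5,0,0) value=5
Op 2: merge R0<->R1 -> R0=(5,0,0) R1=(5,0,0)
Op 3: merge R1<->R0 -> R1=(5,0,0) R0=(5,0,0)
Op 4: inc R1 by 1 -> R1=(5,1,0) value=6
Op 5: inc R2 by 1 -> R2=(0,0,1) value=1
Op 6: merge R2<->R0 -> R2=(5,0,1) R0=(5,0,1)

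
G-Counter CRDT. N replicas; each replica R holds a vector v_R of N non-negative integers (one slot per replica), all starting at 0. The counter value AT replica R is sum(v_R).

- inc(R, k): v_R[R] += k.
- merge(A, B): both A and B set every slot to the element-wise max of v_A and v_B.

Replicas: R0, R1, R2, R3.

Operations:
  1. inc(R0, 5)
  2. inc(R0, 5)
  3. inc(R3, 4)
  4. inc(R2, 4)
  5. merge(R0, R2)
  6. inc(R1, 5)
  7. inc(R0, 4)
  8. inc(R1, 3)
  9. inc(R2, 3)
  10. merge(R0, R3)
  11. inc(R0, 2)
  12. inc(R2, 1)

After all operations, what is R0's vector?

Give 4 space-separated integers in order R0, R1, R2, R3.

Op 1: inc R0 by 5 -> R0=(5,0,0,0) value=5
Op 2: inc R0 by 5 -> R0=(10,0,0,0) value=10
Op 3: inc R3 by 4 -> R3=(0,0,0,4) value=4
Op 4: inc R2 by 4 -> R2=(0,0,4,0) value=4
Op 5: merge R0<->R2 -> R0=(10,0,4,0) R2=(10,0,4,0)
Op 6: inc R1 by 5 -> R1=(0,5,0,0) value=5
Op 7: inc R0 by 4 -> R0=(14,0,4,0) value=18
Op 8: inc R1 by 3 -> R1=(0,8,0,0) value=8
Op 9: inc R2 by 3 -> R2=(10,0,7,0) value=17
Op 10: merge R0<->R3 -> R0=(14,0,4,4) R3=(14,0,4,4)
Op 11: inc R0 by 2 -> R0=(16,0,4,4) value=24
Op 12: inc R2 by 1 -> R2=(10,0,8,0) value=18

Answer: 16 0 4 4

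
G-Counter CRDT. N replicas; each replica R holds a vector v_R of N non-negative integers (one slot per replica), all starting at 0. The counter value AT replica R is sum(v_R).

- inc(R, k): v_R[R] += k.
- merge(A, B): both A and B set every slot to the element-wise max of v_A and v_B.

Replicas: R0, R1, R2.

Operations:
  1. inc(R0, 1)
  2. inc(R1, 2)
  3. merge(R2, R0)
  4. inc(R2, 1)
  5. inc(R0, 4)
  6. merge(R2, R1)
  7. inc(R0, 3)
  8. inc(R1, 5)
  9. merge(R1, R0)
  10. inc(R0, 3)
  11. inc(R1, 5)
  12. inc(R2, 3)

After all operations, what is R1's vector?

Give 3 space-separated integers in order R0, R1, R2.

Op 1: inc R0 by 1 -> R0=(1,0,0) value=1
Op 2: inc R1 by 2 -> R1=(0,2,0) value=2
Op 3: merge R2<->R0 -> R2=(1,0,0) R0=(1,0,0)
Op 4: inc R2 by 1 -> R2=(1,0,1) value=2
Op 5: inc R0 by 4 -> R0=(5,0,0) value=5
Op 6: merge R2<->R1 -> R2=(1,2,1) R1=(1,2,1)
Op 7: inc R0 by 3 -> R0=(8,0,0) value=8
Op 8: inc R1 by 5 -> R1=(1,7,1) value=9
Op 9: merge R1<->R0 -> R1=(8,7,1) R0=(8,7,1)
Op 10: inc R0 by 3 -> R0=(11,7,1) value=19
Op 11: inc R1 by 5 -> R1=(8,12,1) value=21
Op 12: inc R2 by 3 -> R2=(1,2,4) value=7

Answer: 8 12 1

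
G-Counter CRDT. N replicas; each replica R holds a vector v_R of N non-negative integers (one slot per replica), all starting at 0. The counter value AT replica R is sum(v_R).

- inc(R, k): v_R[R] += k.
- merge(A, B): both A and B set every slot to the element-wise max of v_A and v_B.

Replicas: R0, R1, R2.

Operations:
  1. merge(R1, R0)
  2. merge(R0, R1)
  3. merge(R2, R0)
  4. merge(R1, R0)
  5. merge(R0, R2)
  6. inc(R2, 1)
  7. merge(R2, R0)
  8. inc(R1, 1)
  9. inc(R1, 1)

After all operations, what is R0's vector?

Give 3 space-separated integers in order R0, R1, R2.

Op 1: merge R1<->R0 -> R1=(0,0,0) R0=(0,0,0)
Op 2: merge R0<->R1 -> R0=(0,0,0) R1=(0,0,0)
Op 3: merge R2<->R0 -> R2=(0,0,0) R0=(0,0,0)
Op 4: merge R1<->R0 -> R1=(0,0,0) R0=(0,0,0)
Op 5: merge R0<->R2 -> R0=(0,0,0) R2=(0,0,0)
Op 6: inc R2 by 1 -> R2=(0,0,1) value=1
Op 7: merge R2<->R0 -> R2=(0,0,1) R0=(0,0,1)
Op 8: inc R1 by 1 -> R1=(0,1,0) value=1
Op 9: inc R1 by 1 -> R1=(0,2,0) value=2

Answer: 0 0 1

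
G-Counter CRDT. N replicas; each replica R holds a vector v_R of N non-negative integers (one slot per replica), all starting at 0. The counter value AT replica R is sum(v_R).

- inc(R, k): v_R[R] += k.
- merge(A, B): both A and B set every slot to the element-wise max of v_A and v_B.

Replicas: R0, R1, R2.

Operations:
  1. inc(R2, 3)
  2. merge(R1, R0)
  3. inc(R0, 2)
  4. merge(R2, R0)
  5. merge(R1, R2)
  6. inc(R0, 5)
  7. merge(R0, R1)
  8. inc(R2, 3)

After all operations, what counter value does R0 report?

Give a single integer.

Op 1: inc R2 by 3 -> R2=(0,0,3) value=3
Op 2: merge R1<->R0 -> R1=(0,0,0) R0=(0,0,0)
Op 3: inc R0 by 2 -> R0=(2,0,0) value=2
Op 4: merge R2<->R0 -> R2=(2,0,3) R0=(2,0,3)
Op 5: merge R1<->R2 -> R1=(2,0,3) R2=(2,0,3)
Op 6: inc R0 by 5 -> R0=(7,0,3) value=10
Op 7: merge R0<->R1 -> R0=(7,0,3) R1=(7,0,3)
Op 8: inc R2 by 3 -> R2=(2,0,6) value=8

Answer: 10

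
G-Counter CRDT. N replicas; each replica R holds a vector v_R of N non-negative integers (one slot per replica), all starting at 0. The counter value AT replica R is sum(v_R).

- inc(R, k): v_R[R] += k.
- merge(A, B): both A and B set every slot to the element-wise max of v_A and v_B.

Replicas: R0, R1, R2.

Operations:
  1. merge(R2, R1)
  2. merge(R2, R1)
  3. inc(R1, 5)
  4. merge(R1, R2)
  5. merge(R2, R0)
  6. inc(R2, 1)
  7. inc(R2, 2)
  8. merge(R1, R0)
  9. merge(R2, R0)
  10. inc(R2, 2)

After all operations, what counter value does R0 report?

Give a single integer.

Op 1: merge R2<->R1 -> R2=(0,0,0) R1=(0,0,0)
Op 2: merge R2<->R1 -> R2=(0,0,0) R1=(0,0,0)
Op 3: inc R1 by 5 -> R1=(0,5,0) value=5
Op 4: merge R1<->R2 -> R1=(0,5,0) R2=(0,5,0)
Op 5: merge R2<->R0 -> R2=(0,5,0) R0=(0,5,0)
Op 6: inc R2 by 1 -> R2=(0,5,1) value=6
Op 7: inc R2 by 2 -> R2=(0,5,3) value=8
Op 8: merge R1<->R0 -> R1=(0,5,0) R0=(0,5,0)
Op 9: merge R2<->R0 -> R2=(0,5,3) R0=(0,5,3)
Op 10: inc R2 by 2 -> R2=(0,5,5) value=10

Answer: 8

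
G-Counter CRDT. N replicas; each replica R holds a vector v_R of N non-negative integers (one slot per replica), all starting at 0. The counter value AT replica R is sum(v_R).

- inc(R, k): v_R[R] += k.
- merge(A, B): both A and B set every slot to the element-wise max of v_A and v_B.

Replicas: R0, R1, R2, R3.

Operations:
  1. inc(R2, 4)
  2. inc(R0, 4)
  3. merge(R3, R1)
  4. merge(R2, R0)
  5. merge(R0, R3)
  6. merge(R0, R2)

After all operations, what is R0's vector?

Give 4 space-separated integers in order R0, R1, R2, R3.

Answer: 4 0 4 0

Derivation:
Op 1: inc R2 by 4 -> R2=(0,0,4,0) value=4
Op 2: inc R0 by 4 -> R0=(4,0,0,0) value=4
Op 3: merge R3<->R1 -> R3=(0,0,0,0) R1=(0,0,0,0)
Op 4: merge R2<->R0 -> R2=(4,0,4,0) R0=(4,0,4,0)
Op 5: merge R0<->R3 -> R0=(4,0,4,0) R3=(4,0,4,0)
Op 6: merge R0<->R2 -> R0=(4,0,4,0) R2=(4,0,4,0)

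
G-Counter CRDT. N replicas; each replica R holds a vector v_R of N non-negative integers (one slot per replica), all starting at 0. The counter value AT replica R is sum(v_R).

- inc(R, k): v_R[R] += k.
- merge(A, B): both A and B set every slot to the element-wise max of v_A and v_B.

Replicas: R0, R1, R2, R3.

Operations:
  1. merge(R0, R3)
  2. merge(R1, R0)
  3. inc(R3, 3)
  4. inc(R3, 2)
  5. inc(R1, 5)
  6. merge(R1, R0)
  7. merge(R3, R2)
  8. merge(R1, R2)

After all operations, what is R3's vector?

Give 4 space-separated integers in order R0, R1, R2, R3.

Op 1: merge R0<->R3 -> R0=(0,0,0,0) R3=(0,0,0,0)
Op 2: merge R1<->R0 -> R1=(0,0,0,0) R0=(0,0,0,0)
Op 3: inc R3 by 3 -> R3=(0,0,0,3) value=3
Op 4: inc R3 by 2 -> R3=(0,0,0,5) value=5
Op 5: inc R1 by 5 -> R1=(0,5,0,0) value=5
Op 6: merge R1<->R0 -> R1=(0,5,0,0) R0=(0,5,0,0)
Op 7: merge R3<->R2 -> R3=(0,0,0,5) R2=(0,0,0,5)
Op 8: merge R1<->R2 -> R1=(0,5,0,5) R2=(0,5,0,5)

Answer: 0 0 0 5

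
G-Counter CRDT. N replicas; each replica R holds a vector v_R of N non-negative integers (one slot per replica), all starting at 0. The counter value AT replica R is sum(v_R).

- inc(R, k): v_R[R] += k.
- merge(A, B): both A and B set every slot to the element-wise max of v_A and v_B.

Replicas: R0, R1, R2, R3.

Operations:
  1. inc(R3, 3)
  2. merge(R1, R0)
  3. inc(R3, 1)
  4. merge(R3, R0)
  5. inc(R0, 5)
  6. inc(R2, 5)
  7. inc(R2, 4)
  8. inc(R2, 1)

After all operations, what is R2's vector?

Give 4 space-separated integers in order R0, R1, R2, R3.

Op 1: inc R3 by 3 -> R3=(0,0,0,3) value=3
Op 2: merge R1<->R0 -> R1=(0,0,0,0) R0=(0,0,0,0)
Op 3: inc R3 by 1 -> R3=(0,0,0,4) value=4
Op 4: merge R3<->R0 -> R3=(0,0,0,4) R0=(0,0,0,4)
Op 5: inc R0 by 5 -> R0=(5,0,0,4) value=9
Op 6: inc R2 by 5 -> R2=(0,0,5,0) value=5
Op 7: inc R2 by 4 -> R2=(0,0,9,0) value=9
Op 8: inc R2 by 1 -> R2=(0,0,10,0) value=10

Answer: 0 0 10 0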